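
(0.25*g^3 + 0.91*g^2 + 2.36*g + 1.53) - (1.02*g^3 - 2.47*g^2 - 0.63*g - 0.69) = -0.77*g^3 + 3.38*g^2 + 2.99*g + 2.22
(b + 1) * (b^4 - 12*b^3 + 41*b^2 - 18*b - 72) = b^5 - 11*b^4 + 29*b^3 + 23*b^2 - 90*b - 72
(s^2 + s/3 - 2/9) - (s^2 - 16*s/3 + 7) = 17*s/3 - 65/9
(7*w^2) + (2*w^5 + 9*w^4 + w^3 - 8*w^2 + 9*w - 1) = 2*w^5 + 9*w^4 + w^3 - w^2 + 9*w - 1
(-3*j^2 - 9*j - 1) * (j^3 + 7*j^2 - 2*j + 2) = -3*j^5 - 30*j^4 - 58*j^3 + 5*j^2 - 16*j - 2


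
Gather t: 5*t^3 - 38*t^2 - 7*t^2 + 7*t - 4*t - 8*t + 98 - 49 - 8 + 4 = 5*t^3 - 45*t^2 - 5*t + 45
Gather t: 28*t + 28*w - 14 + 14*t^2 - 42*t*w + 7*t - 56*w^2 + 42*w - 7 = 14*t^2 + t*(35 - 42*w) - 56*w^2 + 70*w - 21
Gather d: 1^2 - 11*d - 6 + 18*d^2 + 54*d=18*d^2 + 43*d - 5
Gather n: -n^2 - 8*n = -n^2 - 8*n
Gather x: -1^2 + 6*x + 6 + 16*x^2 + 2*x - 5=16*x^2 + 8*x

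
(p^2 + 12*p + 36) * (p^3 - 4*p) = p^5 + 12*p^4 + 32*p^3 - 48*p^2 - 144*p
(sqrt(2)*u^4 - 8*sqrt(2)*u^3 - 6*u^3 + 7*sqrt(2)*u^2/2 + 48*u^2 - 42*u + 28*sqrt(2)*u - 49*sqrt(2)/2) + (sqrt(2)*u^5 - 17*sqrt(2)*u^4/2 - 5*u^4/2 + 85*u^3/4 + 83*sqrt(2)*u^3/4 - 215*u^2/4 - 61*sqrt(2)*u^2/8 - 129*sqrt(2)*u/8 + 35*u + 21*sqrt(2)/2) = sqrt(2)*u^5 - 15*sqrt(2)*u^4/2 - 5*u^4/2 + 61*u^3/4 + 51*sqrt(2)*u^3/4 - 33*sqrt(2)*u^2/8 - 23*u^2/4 - 7*u + 95*sqrt(2)*u/8 - 14*sqrt(2)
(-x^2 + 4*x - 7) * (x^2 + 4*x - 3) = -x^4 + 12*x^2 - 40*x + 21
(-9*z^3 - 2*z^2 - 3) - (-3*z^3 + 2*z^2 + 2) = -6*z^3 - 4*z^2 - 5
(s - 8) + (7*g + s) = 7*g + 2*s - 8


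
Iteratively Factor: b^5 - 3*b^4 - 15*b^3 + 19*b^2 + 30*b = (b - 5)*(b^4 + 2*b^3 - 5*b^2 - 6*b) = (b - 5)*(b - 2)*(b^3 + 4*b^2 + 3*b) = (b - 5)*(b - 2)*(b + 3)*(b^2 + b) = (b - 5)*(b - 2)*(b + 1)*(b + 3)*(b)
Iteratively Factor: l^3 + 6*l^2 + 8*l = (l)*(l^2 + 6*l + 8) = l*(l + 4)*(l + 2)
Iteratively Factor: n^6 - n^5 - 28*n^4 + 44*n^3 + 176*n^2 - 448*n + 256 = (n + 4)*(n^5 - 5*n^4 - 8*n^3 + 76*n^2 - 128*n + 64) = (n - 2)*(n + 4)*(n^4 - 3*n^3 - 14*n^2 + 48*n - 32) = (n - 2)*(n - 1)*(n + 4)*(n^3 - 2*n^2 - 16*n + 32) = (n - 2)^2*(n - 1)*(n + 4)*(n^2 - 16) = (n - 2)^2*(n - 1)*(n + 4)^2*(n - 4)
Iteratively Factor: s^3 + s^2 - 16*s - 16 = (s + 1)*(s^2 - 16) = (s + 1)*(s + 4)*(s - 4)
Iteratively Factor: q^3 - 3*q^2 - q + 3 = (q + 1)*(q^2 - 4*q + 3) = (q - 3)*(q + 1)*(q - 1)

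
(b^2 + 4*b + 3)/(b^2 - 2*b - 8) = (b^2 + 4*b + 3)/(b^2 - 2*b - 8)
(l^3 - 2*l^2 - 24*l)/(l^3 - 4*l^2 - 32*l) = (l - 6)/(l - 8)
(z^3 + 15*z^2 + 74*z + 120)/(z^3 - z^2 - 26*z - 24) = (z^2 + 11*z + 30)/(z^2 - 5*z - 6)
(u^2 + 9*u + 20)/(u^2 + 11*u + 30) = (u + 4)/(u + 6)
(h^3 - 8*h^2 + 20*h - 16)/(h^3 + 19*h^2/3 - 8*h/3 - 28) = 3*(h^2 - 6*h + 8)/(3*h^2 + 25*h + 42)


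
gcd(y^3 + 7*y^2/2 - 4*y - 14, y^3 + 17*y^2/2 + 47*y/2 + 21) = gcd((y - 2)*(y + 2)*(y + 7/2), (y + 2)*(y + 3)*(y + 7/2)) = y^2 + 11*y/2 + 7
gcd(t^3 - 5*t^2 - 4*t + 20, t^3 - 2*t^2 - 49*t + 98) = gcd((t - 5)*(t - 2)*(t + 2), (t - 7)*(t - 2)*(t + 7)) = t - 2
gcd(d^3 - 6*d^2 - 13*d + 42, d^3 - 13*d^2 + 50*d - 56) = d^2 - 9*d + 14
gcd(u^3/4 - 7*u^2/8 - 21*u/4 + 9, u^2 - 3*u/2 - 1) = 1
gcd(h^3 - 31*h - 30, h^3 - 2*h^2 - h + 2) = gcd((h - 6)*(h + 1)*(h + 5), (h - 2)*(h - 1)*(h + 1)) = h + 1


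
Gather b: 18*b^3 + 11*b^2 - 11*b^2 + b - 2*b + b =18*b^3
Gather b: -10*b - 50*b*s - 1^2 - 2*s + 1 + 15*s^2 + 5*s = b*(-50*s - 10) + 15*s^2 + 3*s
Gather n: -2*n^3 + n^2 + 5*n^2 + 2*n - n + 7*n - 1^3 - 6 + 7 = -2*n^3 + 6*n^2 + 8*n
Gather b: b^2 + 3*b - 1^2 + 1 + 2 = b^2 + 3*b + 2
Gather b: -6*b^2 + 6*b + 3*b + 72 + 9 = -6*b^2 + 9*b + 81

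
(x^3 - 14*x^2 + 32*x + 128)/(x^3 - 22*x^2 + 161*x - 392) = (x^2 - 6*x - 16)/(x^2 - 14*x + 49)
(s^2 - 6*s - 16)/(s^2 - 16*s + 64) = (s + 2)/(s - 8)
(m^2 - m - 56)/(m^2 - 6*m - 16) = (m + 7)/(m + 2)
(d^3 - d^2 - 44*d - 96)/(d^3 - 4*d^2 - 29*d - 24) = (d + 4)/(d + 1)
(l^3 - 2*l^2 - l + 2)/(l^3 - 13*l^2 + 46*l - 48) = (l^2 - 1)/(l^2 - 11*l + 24)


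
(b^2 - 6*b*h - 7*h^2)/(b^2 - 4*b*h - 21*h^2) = (b + h)/(b + 3*h)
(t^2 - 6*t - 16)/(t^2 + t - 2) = (t - 8)/(t - 1)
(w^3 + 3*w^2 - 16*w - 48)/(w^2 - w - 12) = w + 4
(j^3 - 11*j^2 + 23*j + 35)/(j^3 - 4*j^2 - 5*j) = (j - 7)/j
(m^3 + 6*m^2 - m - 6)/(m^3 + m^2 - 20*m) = (m^3 + 6*m^2 - m - 6)/(m*(m^2 + m - 20))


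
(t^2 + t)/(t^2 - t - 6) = t*(t + 1)/(t^2 - t - 6)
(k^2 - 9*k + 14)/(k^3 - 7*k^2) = (k - 2)/k^2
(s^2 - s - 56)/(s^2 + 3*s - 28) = (s - 8)/(s - 4)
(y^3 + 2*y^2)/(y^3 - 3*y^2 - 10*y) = y/(y - 5)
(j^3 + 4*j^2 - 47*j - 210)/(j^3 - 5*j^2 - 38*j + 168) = (j + 5)/(j - 4)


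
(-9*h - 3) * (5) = -45*h - 15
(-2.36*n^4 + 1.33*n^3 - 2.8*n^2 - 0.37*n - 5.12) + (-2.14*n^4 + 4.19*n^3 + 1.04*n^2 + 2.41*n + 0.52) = -4.5*n^4 + 5.52*n^3 - 1.76*n^2 + 2.04*n - 4.6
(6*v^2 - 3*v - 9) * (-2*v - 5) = -12*v^3 - 24*v^2 + 33*v + 45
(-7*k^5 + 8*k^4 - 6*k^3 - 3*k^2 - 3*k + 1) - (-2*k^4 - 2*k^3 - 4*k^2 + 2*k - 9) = -7*k^5 + 10*k^4 - 4*k^3 + k^2 - 5*k + 10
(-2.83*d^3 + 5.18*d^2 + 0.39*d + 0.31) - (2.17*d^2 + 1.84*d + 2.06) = -2.83*d^3 + 3.01*d^2 - 1.45*d - 1.75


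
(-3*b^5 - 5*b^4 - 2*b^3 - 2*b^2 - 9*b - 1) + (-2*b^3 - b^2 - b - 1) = -3*b^5 - 5*b^4 - 4*b^3 - 3*b^2 - 10*b - 2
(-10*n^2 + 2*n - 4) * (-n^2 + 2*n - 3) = 10*n^4 - 22*n^3 + 38*n^2 - 14*n + 12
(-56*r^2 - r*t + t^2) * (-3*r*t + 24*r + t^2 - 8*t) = 168*r^3*t - 1344*r^3 - 53*r^2*t^2 + 424*r^2*t - 4*r*t^3 + 32*r*t^2 + t^4 - 8*t^3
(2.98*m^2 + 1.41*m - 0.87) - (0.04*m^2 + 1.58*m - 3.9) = 2.94*m^2 - 0.17*m + 3.03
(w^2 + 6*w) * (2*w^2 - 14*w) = 2*w^4 - 2*w^3 - 84*w^2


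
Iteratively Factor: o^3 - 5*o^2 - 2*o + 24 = (o - 4)*(o^2 - o - 6) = (o - 4)*(o - 3)*(o + 2)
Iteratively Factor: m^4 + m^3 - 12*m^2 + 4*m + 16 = (m + 4)*(m^3 - 3*m^2 + 4) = (m + 1)*(m + 4)*(m^2 - 4*m + 4) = (m - 2)*(m + 1)*(m + 4)*(m - 2)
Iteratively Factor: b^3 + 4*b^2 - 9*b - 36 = (b - 3)*(b^2 + 7*b + 12) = (b - 3)*(b + 3)*(b + 4)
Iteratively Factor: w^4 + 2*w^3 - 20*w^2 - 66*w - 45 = (w - 5)*(w^3 + 7*w^2 + 15*w + 9) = (w - 5)*(w + 3)*(w^2 + 4*w + 3) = (w - 5)*(w + 1)*(w + 3)*(w + 3)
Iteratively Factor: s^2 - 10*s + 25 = (s - 5)*(s - 5)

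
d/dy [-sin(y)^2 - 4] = -sin(2*y)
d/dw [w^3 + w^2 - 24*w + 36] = 3*w^2 + 2*w - 24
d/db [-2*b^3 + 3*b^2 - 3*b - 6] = -6*b^2 + 6*b - 3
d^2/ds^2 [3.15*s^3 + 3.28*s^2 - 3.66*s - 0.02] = 18.9*s + 6.56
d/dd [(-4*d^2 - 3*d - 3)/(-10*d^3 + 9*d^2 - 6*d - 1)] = (-40*d^4 - 60*d^3 - 39*d^2 + 62*d - 15)/(100*d^6 - 180*d^5 + 201*d^4 - 88*d^3 + 18*d^2 + 12*d + 1)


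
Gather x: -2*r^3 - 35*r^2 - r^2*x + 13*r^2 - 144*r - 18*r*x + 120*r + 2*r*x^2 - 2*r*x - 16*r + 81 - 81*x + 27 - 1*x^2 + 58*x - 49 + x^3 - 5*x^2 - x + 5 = -2*r^3 - 22*r^2 - 40*r + x^3 + x^2*(2*r - 6) + x*(-r^2 - 20*r - 24) + 64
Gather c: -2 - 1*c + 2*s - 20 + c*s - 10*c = c*(s - 11) + 2*s - 22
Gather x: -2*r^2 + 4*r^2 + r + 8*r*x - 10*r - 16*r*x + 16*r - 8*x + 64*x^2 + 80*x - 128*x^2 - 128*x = 2*r^2 + 7*r - 64*x^2 + x*(-8*r - 56)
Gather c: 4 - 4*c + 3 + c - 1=6 - 3*c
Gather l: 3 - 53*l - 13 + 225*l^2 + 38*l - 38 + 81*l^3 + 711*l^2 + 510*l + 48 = 81*l^3 + 936*l^2 + 495*l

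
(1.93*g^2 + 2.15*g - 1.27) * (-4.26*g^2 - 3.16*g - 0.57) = -8.2218*g^4 - 15.2578*g^3 - 2.4839*g^2 + 2.7877*g + 0.7239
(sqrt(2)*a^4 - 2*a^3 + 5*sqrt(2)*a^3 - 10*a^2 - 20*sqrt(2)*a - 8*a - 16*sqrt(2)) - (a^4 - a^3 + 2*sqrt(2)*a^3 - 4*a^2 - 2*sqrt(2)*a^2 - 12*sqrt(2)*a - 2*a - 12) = -a^4 + sqrt(2)*a^4 - a^3 + 3*sqrt(2)*a^3 - 6*a^2 + 2*sqrt(2)*a^2 - 8*sqrt(2)*a - 6*a - 16*sqrt(2) + 12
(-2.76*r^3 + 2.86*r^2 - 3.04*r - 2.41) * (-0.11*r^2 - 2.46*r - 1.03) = 0.3036*r^5 + 6.475*r^4 - 3.8584*r^3 + 4.7977*r^2 + 9.0598*r + 2.4823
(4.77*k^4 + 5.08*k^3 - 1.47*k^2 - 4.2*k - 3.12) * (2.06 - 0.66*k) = -3.1482*k^5 + 6.4734*k^4 + 11.435*k^3 - 0.2562*k^2 - 6.5928*k - 6.4272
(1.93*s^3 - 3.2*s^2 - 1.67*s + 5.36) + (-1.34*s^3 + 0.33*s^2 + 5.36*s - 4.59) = 0.59*s^3 - 2.87*s^2 + 3.69*s + 0.77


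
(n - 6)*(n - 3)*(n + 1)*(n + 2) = n^4 - 6*n^3 - 7*n^2 + 36*n + 36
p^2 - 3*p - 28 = (p - 7)*(p + 4)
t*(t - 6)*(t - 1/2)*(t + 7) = t^4 + t^3/2 - 85*t^2/2 + 21*t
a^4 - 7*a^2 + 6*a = a*(a - 2)*(a - 1)*(a + 3)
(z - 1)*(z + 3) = z^2 + 2*z - 3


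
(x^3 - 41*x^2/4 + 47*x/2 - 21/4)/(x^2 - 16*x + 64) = (4*x^3 - 41*x^2 + 94*x - 21)/(4*(x^2 - 16*x + 64))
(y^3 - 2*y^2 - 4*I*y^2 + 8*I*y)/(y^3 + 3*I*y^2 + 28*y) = (y - 2)/(y + 7*I)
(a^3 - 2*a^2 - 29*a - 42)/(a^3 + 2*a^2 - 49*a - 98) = (a + 3)/(a + 7)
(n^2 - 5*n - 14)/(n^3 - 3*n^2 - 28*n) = (n + 2)/(n*(n + 4))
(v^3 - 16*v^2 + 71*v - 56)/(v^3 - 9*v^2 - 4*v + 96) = (v^2 - 8*v + 7)/(v^2 - v - 12)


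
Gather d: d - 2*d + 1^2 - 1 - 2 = -d - 2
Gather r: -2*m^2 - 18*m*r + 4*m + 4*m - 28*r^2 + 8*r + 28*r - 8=-2*m^2 + 8*m - 28*r^2 + r*(36 - 18*m) - 8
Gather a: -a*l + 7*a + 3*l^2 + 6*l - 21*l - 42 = a*(7 - l) + 3*l^2 - 15*l - 42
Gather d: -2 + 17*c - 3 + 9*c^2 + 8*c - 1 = 9*c^2 + 25*c - 6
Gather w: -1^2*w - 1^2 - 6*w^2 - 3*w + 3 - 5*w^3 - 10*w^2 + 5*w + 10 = -5*w^3 - 16*w^2 + w + 12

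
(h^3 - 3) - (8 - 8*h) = h^3 + 8*h - 11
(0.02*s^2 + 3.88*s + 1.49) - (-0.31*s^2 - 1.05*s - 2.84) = 0.33*s^2 + 4.93*s + 4.33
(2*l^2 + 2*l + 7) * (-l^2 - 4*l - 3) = -2*l^4 - 10*l^3 - 21*l^2 - 34*l - 21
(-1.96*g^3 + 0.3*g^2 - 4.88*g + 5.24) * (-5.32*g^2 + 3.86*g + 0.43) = 10.4272*g^5 - 9.1616*g^4 + 26.2768*g^3 - 46.5846*g^2 + 18.128*g + 2.2532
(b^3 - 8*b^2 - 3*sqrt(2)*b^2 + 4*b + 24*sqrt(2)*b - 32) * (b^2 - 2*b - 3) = b^5 - 10*b^4 - 3*sqrt(2)*b^4 + 17*b^3 + 30*sqrt(2)*b^3 - 39*sqrt(2)*b^2 - 16*b^2 - 72*sqrt(2)*b + 52*b + 96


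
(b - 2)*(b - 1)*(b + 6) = b^3 + 3*b^2 - 16*b + 12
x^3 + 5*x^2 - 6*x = x*(x - 1)*(x + 6)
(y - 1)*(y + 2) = y^2 + y - 2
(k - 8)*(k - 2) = k^2 - 10*k + 16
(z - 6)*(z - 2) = z^2 - 8*z + 12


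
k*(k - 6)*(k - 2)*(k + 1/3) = k^4 - 23*k^3/3 + 28*k^2/3 + 4*k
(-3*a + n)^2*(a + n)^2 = 9*a^4 + 12*a^3*n - 2*a^2*n^2 - 4*a*n^3 + n^4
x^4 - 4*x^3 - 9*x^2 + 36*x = x*(x - 4)*(x - 3)*(x + 3)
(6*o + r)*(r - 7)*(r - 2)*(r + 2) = 6*o*r^3 - 42*o*r^2 - 24*o*r + 168*o + r^4 - 7*r^3 - 4*r^2 + 28*r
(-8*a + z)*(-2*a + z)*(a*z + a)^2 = 16*a^4*z^2 + 32*a^4*z + 16*a^4 - 10*a^3*z^3 - 20*a^3*z^2 - 10*a^3*z + a^2*z^4 + 2*a^2*z^3 + a^2*z^2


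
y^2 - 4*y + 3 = (y - 3)*(y - 1)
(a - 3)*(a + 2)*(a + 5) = a^3 + 4*a^2 - 11*a - 30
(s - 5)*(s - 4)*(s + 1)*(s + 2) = s^4 - 6*s^3 - 5*s^2 + 42*s + 40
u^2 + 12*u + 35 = (u + 5)*(u + 7)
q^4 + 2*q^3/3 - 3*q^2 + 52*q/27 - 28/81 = (q - 2/3)^2*(q - 1/3)*(q + 7/3)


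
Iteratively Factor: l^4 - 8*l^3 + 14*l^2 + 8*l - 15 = (l - 5)*(l^3 - 3*l^2 - l + 3) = (l - 5)*(l - 3)*(l^2 - 1) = (l - 5)*(l - 3)*(l - 1)*(l + 1)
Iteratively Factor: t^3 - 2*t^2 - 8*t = (t)*(t^2 - 2*t - 8) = t*(t + 2)*(t - 4)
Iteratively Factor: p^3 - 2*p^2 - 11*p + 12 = (p + 3)*(p^2 - 5*p + 4) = (p - 4)*(p + 3)*(p - 1)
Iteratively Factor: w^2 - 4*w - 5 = (w + 1)*(w - 5)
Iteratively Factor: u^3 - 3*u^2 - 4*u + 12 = (u - 2)*(u^2 - u - 6) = (u - 2)*(u + 2)*(u - 3)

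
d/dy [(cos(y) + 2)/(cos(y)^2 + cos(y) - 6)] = (cos(y)^2 + 4*cos(y) + 8)*sin(y)/(cos(y)^2 + cos(y) - 6)^2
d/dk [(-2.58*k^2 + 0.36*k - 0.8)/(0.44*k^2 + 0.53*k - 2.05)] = (-1.5258*k^2 + 11.282*k - 0.314)/(0.1936*k^4 + 0.4664*k^3 - 1.5231*k^2 - 2.173*k + 4.2025)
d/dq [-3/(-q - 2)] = -3/(q + 2)^2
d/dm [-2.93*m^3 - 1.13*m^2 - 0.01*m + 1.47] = -8.79*m^2 - 2.26*m - 0.01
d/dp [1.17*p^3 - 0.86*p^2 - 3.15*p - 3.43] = 3.51*p^2 - 1.72*p - 3.15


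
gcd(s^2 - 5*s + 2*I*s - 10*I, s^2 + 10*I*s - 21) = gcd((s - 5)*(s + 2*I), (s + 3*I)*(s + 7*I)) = 1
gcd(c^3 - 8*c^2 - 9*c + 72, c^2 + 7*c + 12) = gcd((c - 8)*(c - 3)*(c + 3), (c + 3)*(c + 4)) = c + 3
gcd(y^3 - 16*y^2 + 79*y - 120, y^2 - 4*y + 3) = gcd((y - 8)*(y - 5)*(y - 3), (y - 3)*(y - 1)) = y - 3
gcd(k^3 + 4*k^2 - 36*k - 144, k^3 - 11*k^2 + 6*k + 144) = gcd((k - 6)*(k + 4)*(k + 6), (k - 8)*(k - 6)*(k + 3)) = k - 6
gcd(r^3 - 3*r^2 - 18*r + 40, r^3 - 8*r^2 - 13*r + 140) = r^2 - r - 20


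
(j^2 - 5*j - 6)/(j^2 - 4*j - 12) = (j + 1)/(j + 2)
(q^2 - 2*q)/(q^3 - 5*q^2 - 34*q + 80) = q/(q^2 - 3*q - 40)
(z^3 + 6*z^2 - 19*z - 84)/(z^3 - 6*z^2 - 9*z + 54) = (z^2 + 3*z - 28)/(z^2 - 9*z + 18)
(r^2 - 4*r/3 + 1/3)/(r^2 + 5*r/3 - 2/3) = (r - 1)/(r + 2)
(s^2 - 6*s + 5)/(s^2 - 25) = (s - 1)/(s + 5)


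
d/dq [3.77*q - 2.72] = 3.77000000000000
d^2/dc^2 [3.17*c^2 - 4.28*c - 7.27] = 6.34000000000000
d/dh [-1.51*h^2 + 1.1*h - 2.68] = 1.1 - 3.02*h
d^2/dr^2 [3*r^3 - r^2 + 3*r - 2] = 18*r - 2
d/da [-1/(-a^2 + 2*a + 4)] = 2*(1 - a)/(-a^2 + 2*a + 4)^2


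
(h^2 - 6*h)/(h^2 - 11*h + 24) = h*(h - 6)/(h^2 - 11*h + 24)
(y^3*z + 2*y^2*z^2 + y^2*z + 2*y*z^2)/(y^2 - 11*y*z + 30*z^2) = y*z*(y^2 + 2*y*z + y + 2*z)/(y^2 - 11*y*z + 30*z^2)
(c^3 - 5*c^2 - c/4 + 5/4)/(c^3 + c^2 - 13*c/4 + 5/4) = (2*c^2 - 9*c - 5)/(2*c^2 + 3*c - 5)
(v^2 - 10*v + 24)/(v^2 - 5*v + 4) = (v - 6)/(v - 1)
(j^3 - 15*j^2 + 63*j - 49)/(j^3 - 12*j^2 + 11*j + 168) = (j^2 - 8*j + 7)/(j^2 - 5*j - 24)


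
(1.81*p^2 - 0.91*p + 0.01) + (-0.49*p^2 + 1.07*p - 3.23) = 1.32*p^2 + 0.16*p - 3.22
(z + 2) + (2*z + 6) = 3*z + 8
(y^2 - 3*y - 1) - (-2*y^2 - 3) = 3*y^2 - 3*y + 2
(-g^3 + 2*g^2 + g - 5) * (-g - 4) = g^4 + 2*g^3 - 9*g^2 + g + 20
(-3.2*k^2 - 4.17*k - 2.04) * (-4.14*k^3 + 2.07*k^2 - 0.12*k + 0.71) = 13.248*k^5 + 10.6398*k^4 + 0.197699999999999*k^3 - 5.9944*k^2 - 2.7159*k - 1.4484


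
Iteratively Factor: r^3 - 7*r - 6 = (r + 1)*(r^2 - r - 6) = (r - 3)*(r + 1)*(r + 2)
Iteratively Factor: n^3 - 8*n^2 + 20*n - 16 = (n - 2)*(n^2 - 6*n + 8) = (n - 2)^2*(n - 4)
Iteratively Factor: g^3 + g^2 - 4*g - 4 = (g + 1)*(g^2 - 4) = (g + 1)*(g + 2)*(g - 2)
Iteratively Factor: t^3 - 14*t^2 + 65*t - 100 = (t - 4)*(t^2 - 10*t + 25) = (t - 5)*(t - 4)*(t - 5)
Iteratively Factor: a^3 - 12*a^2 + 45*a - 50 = (a - 5)*(a^2 - 7*a + 10) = (a - 5)*(a - 2)*(a - 5)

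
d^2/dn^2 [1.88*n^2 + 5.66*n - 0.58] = 3.76000000000000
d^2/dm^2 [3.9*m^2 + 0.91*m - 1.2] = 7.80000000000000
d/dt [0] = 0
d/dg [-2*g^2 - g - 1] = -4*g - 1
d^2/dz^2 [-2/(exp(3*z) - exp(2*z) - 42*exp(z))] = 2*(2*(-3*exp(2*z) + 2*exp(z) + 42)^2 + (-exp(2*z) + exp(z) + 42)*(9*exp(2*z) - 4*exp(z) - 42))*exp(-z)/(-exp(2*z) + exp(z) + 42)^3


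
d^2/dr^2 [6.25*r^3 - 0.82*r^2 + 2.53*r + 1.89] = 37.5*r - 1.64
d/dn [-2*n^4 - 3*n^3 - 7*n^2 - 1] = n*(-8*n^2 - 9*n - 14)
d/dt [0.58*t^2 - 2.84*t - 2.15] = 1.16*t - 2.84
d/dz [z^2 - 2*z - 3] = 2*z - 2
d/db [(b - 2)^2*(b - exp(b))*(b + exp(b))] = 4*b^3 - 2*b^2*exp(2*b) - 12*b^2 + 6*b*exp(2*b) + 8*b - 4*exp(2*b)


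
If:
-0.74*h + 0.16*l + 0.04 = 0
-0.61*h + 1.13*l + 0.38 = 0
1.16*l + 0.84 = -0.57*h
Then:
No Solution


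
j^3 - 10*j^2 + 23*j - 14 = (j - 7)*(j - 2)*(j - 1)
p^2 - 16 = (p - 4)*(p + 4)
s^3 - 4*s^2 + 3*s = s*(s - 3)*(s - 1)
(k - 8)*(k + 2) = k^2 - 6*k - 16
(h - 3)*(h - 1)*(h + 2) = h^3 - 2*h^2 - 5*h + 6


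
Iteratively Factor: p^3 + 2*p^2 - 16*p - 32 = (p + 2)*(p^2 - 16) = (p + 2)*(p + 4)*(p - 4)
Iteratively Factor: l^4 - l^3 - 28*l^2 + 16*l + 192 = (l - 4)*(l^3 + 3*l^2 - 16*l - 48) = (l - 4)*(l + 4)*(l^2 - l - 12) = (l - 4)*(l + 3)*(l + 4)*(l - 4)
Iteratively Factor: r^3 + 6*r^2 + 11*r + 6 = (r + 1)*(r^2 + 5*r + 6) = (r + 1)*(r + 3)*(r + 2)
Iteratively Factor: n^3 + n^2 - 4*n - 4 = (n + 1)*(n^2 - 4) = (n + 1)*(n + 2)*(n - 2)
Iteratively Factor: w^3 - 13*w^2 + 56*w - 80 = (w - 4)*(w^2 - 9*w + 20) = (w - 5)*(w - 4)*(w - 4)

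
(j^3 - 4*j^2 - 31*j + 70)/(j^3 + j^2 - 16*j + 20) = (j - 7)/(j - 2)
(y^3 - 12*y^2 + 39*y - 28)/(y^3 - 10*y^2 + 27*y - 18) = (y^2 - 11*y + 28)/(y^2 - 9*y + 18)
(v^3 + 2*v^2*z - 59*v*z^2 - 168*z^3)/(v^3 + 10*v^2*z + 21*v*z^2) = (v - 8*z)/v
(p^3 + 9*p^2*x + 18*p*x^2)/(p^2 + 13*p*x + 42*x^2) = p*(p + 3*x)/(p + 7*x)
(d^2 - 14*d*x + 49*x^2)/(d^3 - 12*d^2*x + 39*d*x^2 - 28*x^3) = (d - 7*x)/(d^2 - 5*d*x + 4*x^2)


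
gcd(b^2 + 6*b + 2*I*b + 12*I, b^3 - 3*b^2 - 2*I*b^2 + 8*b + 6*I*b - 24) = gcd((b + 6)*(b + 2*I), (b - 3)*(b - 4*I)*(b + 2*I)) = b + 2*I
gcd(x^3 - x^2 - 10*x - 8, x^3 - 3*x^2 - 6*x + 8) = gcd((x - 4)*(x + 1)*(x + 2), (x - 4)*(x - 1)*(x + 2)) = x^2 - 2*x - 8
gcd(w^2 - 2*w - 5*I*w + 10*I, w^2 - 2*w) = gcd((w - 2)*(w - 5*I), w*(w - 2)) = w - 2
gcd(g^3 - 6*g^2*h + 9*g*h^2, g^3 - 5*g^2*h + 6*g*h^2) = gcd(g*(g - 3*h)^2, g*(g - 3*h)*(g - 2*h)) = g^2 - 3*g*h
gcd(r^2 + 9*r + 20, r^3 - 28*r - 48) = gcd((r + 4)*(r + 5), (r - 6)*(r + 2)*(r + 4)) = r + 4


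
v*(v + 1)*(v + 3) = v^3 + 4*v^2 + 3*v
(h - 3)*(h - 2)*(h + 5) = h^3 - 19*h + 30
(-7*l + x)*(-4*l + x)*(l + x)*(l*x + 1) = 28*l^4*x + 17*l^3*x^2 + 28*l^3 - 10*l^2*x^3 + 17*l^2*x + l*x^4 - 10*l*x^2 + x^3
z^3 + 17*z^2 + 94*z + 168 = (z + 4)*(z + 6)*(z + 7)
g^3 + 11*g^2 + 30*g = g*(g + 5)*(g + 6)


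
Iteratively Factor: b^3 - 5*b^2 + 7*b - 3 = (b - 1)*(b^2 - 4*b + 3) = (b - 1)^2*(b - 3)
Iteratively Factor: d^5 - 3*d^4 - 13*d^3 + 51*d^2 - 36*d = (d)*(d^4 - 3*d^3 - 13*d^2 + 51*d - 36) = d*(d - 3)*(d^3 - 13*d + 12) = d*(d - 3)^2*(d^2 + 3*d - 4) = d*(d - 3)^2*(d - 1)*(d + 4)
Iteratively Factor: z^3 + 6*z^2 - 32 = (z + 4)*(z^2 + 2*z - 8) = (z + 4)^2*(z - 2)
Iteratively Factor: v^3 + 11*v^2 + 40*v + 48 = (v + 4)*(v^2 + 7*v + 12) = (v + 4)^2*(v + 3)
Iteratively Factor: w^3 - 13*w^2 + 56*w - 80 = (w - 4)*(w^2 - 9*w + 20) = (w - 5)*(w - 4)*(w - 4)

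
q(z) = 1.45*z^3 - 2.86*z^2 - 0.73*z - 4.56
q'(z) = 4.35*z^2 - 5.72*z - 0.73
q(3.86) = 33.40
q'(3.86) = 42.00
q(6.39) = 252.33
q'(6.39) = 140.34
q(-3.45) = -95.62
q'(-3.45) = 70.78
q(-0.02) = -4.55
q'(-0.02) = -0.61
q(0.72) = -6.03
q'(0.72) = -2.59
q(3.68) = 26.28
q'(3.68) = 37.13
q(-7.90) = -892.19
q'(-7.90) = 315.94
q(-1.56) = -15.89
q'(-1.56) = 18.78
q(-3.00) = -67.26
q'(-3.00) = 55.58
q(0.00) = -4.56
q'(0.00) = -0.73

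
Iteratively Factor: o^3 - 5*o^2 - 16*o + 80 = (o - 4)*(o^2 - o - 20) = (o - 5)*(o - 4)*(o + 4)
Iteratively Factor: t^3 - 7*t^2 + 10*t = (t - 5)*(t^2 - 2*t) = (t - 5)*(t - 2)*(t)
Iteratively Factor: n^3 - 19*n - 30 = (n + 3)*(n^2 - 3*n - 10) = (n + 2)*(n + 3)*(n - 5)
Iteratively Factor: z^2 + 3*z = (z)*(z + 3)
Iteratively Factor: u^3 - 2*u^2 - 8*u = (u)*(u^2 - 2*u - 8) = u*(u - 4)*(u + 2)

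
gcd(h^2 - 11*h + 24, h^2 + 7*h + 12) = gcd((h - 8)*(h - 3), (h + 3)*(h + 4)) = 1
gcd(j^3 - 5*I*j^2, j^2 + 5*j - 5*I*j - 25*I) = j - 5*I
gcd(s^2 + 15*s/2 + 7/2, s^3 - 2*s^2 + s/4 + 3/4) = s + 1/2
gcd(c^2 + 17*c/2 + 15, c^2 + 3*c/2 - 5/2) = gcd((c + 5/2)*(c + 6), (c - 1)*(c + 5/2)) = c + 5/2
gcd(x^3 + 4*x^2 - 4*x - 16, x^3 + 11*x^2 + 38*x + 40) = x^2 + 6*x + 8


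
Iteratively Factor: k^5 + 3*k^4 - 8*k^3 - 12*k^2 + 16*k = (k + 2)*(k^4 + k^3 - 10*k^2 + 8*k) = (k - 1)*(k + 2)*(k^3 + 2*k^2 - 8*k) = (k - 1)*(k + 2)*(k + 4)*(k^2 - 2*k) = (k - 2)*(k - 1)*(k + 2)*(k + 4)*(k)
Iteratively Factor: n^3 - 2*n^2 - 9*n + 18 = (n - 3)*(n^2 + n - 6) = (n - 3)*(n + 3)*(n - 2)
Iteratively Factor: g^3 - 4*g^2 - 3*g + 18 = (g - 3)*(g^2 - g - 6) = (g - 3)^2*(g + 2)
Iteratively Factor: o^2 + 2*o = (o + 2)*(o)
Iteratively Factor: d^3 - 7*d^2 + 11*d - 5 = (d - 1)*(d^2 - 6*d + 5) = (d - 1)^2*(d - 5)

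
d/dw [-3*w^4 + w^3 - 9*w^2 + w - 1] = -12*w^3 + 3*w^2 - 18*w + 1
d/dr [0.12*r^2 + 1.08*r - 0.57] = 0.24*r + 1.08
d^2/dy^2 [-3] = 0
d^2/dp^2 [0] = 0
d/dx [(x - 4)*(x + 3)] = 2*x - 1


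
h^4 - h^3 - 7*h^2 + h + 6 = (h - 3)*(h - 1)*(h + 1)*(h + 2)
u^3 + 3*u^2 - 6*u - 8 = (u - 2)*(u + 1)*(u + 4)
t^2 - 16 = (t - 4)*(t + 4)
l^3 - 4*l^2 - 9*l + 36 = (l - 4)*(l - 3)*(l + 3)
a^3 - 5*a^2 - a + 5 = (a - 5)*(a - 1)*(a + 1)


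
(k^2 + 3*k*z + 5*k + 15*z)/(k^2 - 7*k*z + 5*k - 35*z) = (-k - 3*z)/(-k + 7*z)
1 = 1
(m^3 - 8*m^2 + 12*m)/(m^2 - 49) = m*(m^2 - 8*m + 12)/(m^2 - 49)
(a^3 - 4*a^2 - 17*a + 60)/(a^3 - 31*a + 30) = (a^2 + a - 12)/(a^2 + 5*a - 6)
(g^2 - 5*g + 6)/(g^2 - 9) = (g - 2)/(g + 3)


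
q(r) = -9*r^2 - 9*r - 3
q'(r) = -18*r - 9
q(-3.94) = -107.25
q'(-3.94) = 61.92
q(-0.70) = -1.11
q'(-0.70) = 3.60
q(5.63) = -338.94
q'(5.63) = -110.34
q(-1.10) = -3.99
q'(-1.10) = 10.80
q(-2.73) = -45.51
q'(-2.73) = 40.14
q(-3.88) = -103.57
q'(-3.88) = 60.84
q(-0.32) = -1.04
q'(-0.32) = -3.24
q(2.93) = -106.63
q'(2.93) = -61.74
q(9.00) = -813.00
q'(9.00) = -171.00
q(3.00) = -111.00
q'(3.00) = -63.00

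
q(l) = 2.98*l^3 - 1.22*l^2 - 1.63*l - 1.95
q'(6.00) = 305.57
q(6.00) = 588.03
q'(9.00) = 700.55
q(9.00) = 2056.98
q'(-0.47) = 1.49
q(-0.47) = -1.76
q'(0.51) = -0.55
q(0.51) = -2.70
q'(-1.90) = 35.28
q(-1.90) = -23.70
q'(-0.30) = -0.09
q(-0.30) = -1.65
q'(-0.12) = -1.21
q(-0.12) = -1.78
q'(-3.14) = 94.18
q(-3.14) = -101.12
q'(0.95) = 4.12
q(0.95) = -2.04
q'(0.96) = 4.27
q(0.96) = -2.00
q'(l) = 8.94*l^2 - 2.44*l - 1.63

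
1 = 1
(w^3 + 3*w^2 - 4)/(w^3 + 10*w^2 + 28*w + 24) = (w - 1)/(w + 6)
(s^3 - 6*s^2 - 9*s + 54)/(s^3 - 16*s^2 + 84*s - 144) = (s^2 - 9)/(s^2 - 10*s + 24)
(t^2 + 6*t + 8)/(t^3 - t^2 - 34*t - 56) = 1/(t - 7)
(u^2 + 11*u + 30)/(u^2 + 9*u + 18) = (u + 5)/(u + 3)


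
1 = 1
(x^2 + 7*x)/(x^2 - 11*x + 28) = x*(x + 7)/(x^2 - 11*x + 28)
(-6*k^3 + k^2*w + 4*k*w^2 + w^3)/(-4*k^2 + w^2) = (-3*k^2 + 2*k*w + w^2)/(-2*k + w)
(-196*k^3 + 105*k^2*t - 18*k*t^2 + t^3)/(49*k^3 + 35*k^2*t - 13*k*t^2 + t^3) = (-4*k + t)/(k + t)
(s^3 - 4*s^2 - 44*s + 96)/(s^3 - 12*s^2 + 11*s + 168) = (s^2 + 4*s - 12)/(s^2 - 4*s - 21)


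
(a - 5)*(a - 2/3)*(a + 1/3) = a^3 - 16*a^2/3 + 13*a/9 + 10/9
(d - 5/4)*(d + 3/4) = d^2 - d/2 - 15/16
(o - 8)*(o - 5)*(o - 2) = o^3 - 15*o^2 + 66*o - 80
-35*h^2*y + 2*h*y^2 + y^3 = y*(-5*h + y)*(7*h + y)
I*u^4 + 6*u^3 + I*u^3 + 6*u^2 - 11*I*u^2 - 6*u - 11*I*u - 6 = (u - 3*I)*(u - 2*I)*(u - I)*(I*u + I)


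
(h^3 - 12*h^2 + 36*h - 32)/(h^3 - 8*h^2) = 1 - 4/h + 4/h^2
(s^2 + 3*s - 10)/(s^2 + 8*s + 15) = (s - 2)/(s + 3)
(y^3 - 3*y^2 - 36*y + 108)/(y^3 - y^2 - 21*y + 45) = (y^2 - 36)/(y^2 + 2*y - 15)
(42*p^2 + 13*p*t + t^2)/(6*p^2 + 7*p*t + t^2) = (7*p + t)/(p + t)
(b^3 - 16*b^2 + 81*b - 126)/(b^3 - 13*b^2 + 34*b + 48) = (b^2 - 10*b + 21)/(b^2 - 7*b - 8)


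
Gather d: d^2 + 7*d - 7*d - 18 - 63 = d^2 - 81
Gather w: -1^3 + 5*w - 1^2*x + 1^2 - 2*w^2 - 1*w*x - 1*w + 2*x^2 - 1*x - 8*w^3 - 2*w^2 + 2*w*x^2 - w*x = -8*w^3 - 4*w^2 + w*(2*x^2 - 2*x + 4) + 2*x^2 - 2*x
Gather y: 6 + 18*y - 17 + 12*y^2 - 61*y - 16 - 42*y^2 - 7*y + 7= -30*y^2 - 50*y - 20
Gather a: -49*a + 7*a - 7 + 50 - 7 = 36 - 42*a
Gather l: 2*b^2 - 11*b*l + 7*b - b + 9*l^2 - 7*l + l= 2*b^2 + 6*b + 9*l^2 + l*(-11*b - 6)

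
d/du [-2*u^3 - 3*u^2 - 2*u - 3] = -6*u^2 - 6*u - 2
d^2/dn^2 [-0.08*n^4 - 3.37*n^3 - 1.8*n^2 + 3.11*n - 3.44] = -0.96*n^2 - 20.22*n - 3.6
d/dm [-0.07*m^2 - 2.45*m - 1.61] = -0.14*m - 2.45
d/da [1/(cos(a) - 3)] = sin(a)/(cos(a) - 3)^2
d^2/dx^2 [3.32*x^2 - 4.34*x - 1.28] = 6.64000000000000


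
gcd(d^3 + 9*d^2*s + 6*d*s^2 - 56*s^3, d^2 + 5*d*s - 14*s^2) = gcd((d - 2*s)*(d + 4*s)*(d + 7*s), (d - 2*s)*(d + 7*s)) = -d^2 - 5*d*s + 14*s^2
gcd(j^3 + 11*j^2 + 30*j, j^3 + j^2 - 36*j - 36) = j + 6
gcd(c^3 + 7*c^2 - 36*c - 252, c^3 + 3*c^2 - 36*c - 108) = c^2 - 36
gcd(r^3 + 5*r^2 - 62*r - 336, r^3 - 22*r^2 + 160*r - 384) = r - 8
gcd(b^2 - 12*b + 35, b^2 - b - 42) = b - 7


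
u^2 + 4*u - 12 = (u - 2)*(u + 6)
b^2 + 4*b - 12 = (b - 2)*(b + 6)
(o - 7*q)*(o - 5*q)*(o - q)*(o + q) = o^4 - 12*o^3*q + 34*o^2*q^2 + 12*o*q^3 - 35*q^4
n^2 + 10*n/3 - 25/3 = (n - 5/3)*(n + 5)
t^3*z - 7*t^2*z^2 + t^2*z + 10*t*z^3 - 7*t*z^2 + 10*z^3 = (t - 5*z)*(t - 2*z)*(t*z + z)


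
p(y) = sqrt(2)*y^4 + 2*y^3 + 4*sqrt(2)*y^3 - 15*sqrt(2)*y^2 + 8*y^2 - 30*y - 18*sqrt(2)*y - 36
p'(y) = 4*sqrt(2)*y^3 + 6*y^2 + 12*sqrt(2)*y^2 - 30*sqrt(2)*y + 16*y - 30 - 18*sqrt(2)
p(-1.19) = 1.21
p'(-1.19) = -1.01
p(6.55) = 3788.58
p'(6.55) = 2346.59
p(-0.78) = -3.89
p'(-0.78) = -23.55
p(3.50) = 148.55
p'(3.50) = 375.98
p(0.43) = -61.63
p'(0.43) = -62.12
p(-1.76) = -7.50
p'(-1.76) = 31.37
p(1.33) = -110.69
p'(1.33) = -36.66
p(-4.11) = -159.33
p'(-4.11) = 48.44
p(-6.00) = 0.00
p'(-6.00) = -291.84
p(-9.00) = 3089.64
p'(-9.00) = -2080.85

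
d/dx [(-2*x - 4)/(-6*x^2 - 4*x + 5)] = 2*(6*x^2 + 4*x - 4*(x + 2)*(3*x + 1) - 5)/(6*x^2 + 4*x - 5)^2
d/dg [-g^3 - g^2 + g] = -3*g^2 - 2*g + 1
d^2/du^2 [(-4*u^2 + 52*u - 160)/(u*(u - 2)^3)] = 8*(-3*u^4 + 72*u^3 - 400*u^2 + 400*u - 160)/(u^3*(u^5 - 10*u^4 + 40*u^3 - 80*u^2 + 80*u - 32))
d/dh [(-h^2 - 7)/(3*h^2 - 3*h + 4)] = (3*h^2 + 34*h - 21)/(9*h^4 - 18*h^3 + 33*h^2 - 24*h + 16)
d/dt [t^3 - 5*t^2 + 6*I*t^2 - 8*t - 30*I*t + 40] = 3*t^2 + t*(-10 + 12*I) - 8 - 30*I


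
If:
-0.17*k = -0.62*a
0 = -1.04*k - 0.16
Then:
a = -0.04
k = -0.15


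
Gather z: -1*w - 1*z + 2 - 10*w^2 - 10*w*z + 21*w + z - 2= -10*w^2 - 10*w*z + 20*w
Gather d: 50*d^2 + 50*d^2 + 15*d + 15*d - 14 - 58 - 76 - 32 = 100*d^2 + 30*d - 180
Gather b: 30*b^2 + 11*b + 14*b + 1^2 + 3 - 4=30*b^2 + 25*b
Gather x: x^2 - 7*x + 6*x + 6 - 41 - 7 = x^2 - x - 42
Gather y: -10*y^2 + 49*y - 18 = -10*y^2 + 49*y - 18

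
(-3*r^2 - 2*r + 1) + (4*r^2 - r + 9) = r^2 - 3*r + 10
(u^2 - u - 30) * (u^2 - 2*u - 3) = u^4 - 3*u^3 - 31*u^2 + 63*u + 90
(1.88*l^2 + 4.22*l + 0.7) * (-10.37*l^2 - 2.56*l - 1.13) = -19.4956*l^4 - 48.5742*l^3 - 20.1866*l^2 - 6.5606*l - 0.791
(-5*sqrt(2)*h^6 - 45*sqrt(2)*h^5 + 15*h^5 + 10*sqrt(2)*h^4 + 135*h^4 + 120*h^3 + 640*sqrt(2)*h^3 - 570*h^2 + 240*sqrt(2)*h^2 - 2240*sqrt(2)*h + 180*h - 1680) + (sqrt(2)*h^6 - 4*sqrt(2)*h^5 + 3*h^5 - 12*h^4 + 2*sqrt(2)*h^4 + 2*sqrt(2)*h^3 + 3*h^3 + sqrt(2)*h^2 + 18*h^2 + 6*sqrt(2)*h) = -4*sqrt(2)*h^6 - 49*sqrt(2)*h^5 + 18*h^5 + 12*sqrt(2)*h^4 + 123*h^4 + 123*h^3 + 642*sqrt(2)*h^3 - 552*h^2 + 241*sqrt(2)*h^2 - 2234*sqrt(2)*h + 180*h - 1680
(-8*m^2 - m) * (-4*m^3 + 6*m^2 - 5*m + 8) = 32*m^5 - 44*m^4 + 34*m^3 - 59*m^2 - 8*m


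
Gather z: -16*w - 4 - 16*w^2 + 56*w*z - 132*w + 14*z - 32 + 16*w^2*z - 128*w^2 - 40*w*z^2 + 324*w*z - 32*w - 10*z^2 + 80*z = -144*w^2 - 180*w + z^2*(-40*w - 10) + z*(16*w^2 + 380*w + 94) - 36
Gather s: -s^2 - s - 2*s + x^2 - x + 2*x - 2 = -s^2 - 3*s + x^2 + x - 2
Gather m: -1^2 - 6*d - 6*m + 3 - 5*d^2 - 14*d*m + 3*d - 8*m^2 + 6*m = -5*d^2 - 14*d*m - 3*d - 8*m^2 + 2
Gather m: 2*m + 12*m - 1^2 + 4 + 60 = 14*m + 63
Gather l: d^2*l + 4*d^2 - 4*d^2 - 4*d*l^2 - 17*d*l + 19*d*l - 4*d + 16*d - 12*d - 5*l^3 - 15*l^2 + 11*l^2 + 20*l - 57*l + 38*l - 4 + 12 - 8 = -5*l^3 + l^2*(-4*d - 4) + l*(d^2 + 2*d + 1)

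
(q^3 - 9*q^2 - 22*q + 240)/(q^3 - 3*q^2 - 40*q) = (q - 6)/q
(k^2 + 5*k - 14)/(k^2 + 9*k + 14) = (k - 2)/(k + 2)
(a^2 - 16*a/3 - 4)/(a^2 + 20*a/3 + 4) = (a - 6)/(a + 6)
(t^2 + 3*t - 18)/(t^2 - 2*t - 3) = (t + 6)/(t + 1)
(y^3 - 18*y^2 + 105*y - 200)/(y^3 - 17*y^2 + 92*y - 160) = (y - 5)/(y - 4)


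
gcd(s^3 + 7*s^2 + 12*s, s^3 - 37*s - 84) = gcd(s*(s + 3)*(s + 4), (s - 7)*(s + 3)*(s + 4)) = s^2 + 7*s + 12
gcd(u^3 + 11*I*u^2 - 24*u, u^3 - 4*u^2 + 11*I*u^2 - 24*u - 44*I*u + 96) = u^2 + 11*I*u - 24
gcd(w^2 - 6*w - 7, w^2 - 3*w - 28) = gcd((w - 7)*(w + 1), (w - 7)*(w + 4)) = w - 7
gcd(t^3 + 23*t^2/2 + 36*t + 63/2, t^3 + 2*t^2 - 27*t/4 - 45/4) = t^2 + 9*t/2 + 9/2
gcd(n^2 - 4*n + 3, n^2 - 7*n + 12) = n - 3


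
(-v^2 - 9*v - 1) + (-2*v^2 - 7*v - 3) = -3*v^2 - 16*v - 4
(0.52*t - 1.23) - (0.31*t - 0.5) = 0.21*t - 0.73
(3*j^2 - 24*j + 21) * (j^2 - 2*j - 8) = 3*j^4 - 30*j^3 + 45*j^2 + 150*j - 168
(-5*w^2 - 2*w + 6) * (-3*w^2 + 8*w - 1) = 15*w^4 - 34*w^3 - 29*w^2 + 50*w - 6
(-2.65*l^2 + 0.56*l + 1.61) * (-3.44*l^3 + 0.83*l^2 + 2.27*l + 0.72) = 9.116*l^5 - 4.1259*l^4 - 11.0891*l^3 + 0.6995*l^2 + 4.0579*l + 1.1592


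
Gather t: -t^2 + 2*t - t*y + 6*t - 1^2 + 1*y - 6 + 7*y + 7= -t^2 + t*(8 - y) + 8*y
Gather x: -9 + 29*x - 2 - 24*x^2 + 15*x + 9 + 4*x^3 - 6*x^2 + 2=4*x^3 - 30*x^2 + 44*x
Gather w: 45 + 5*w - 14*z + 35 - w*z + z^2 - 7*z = w*(5 - z) + z^2 - 21*z + 80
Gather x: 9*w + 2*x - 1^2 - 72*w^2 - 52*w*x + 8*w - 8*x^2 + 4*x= -72*w^2 + 17*w - 8*x^2 + x*(6 - 52*w) - 1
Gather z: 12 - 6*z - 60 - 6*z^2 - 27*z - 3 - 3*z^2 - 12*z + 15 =-9*z^2 - 45*z - 36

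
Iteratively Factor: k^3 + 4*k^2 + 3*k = (k)*(k^2 + 4*k + 3) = k*(k + 3)*(k + 1)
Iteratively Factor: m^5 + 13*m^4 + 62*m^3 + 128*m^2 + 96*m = (m + 2)*(m^4 + 11*m^3 + 40*m^2 + 48*m) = (m + 2)*(m + 3)*(m^3 + 8*m^2 + 16*m) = (m + 2)*(m + 3)*(m + 4)*(m^2 + 4*m) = m*(m + 2)*(m + 3)*(m + 4)*(m + 4)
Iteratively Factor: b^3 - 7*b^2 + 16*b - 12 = (b - 2)*(b^2 - 5*b + 6) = (b - 3)*(b - 2)*(b - 2)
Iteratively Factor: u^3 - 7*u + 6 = (u - 2)*(u^2 + 2*u - 3) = (u - 2)*(u - 1)*(u + 3)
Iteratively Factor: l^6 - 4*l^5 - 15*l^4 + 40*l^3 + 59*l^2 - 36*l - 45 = (l - 3)*(l^5 - l^4 - 18*l^3 - 14*l^2 + 17*l + 15) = (l - 3)*(l + 1)*(l^4 - 2*l^3 - 16*l^2 + 2*l + 15) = (l - 3)*(l + 1)^2*(l^3 - 3*l^2 - 13*l + 15) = (l - 5)*(l - 3)*(l + 1)^2*(l^2 + 2*l - 3) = (l - 5)*(l - 3)*(l + 1)^2*(l + 3)*(l - 1)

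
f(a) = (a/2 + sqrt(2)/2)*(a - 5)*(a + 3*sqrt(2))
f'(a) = (a/2 + sqrt(2)/2)*(a - 5) + (a/2 + sqrt(2)/2)*(a + 3*sqrt(2)) + (a - 5)*(a + 3*sqrt(2))/2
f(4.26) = -17.85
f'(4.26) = 18.88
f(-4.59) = -5.29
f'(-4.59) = 17.45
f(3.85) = -24.50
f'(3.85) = 13.62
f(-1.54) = 1.11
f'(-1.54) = -8.60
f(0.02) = -15.22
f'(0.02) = -11.13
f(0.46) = -20.01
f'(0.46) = -10.52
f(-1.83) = 3.43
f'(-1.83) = -7.32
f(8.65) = 236.80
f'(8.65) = 106.77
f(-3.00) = 7.88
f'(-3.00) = 0.39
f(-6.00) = -44.32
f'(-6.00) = 38.92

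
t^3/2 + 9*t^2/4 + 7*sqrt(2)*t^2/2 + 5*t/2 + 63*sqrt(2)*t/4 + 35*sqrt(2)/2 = (t/2 + 1)*(t + 5/2)*(t + 7*sqrt(2))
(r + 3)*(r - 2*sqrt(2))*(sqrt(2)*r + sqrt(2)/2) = sqrt(2)*r^3 - 4*r^2 + 7*sqrt(2)*r^2/2 - 14*r + 3*sqrt(2)*r/2 - 6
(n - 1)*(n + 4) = n^2 + 3*n - 4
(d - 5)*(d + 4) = d^2 - d - 20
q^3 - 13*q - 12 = (q - 4)*(q + 1)*(q + 3)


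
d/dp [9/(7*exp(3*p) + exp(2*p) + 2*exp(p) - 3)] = (-189*exp(2*p) - 18*exp(p) - 18)*exp(p)/(7*exp(3*p) + exp(2*p) + 2*exp(p) - 3)^2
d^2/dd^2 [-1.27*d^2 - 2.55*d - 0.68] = -2.54000000000000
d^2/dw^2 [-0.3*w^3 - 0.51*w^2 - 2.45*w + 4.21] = -1.8*w - 1.02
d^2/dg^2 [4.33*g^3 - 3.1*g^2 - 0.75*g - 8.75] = 25.98*g - 6.2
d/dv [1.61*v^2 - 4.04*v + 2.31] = 3.22*v - 4.04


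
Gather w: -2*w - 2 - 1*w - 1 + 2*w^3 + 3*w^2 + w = 2*w^3 + 3*w^2 - 2*w - 3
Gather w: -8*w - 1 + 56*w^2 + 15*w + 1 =56*w^2 + 7*w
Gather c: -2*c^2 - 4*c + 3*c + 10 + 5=-2*c^2 - c + 15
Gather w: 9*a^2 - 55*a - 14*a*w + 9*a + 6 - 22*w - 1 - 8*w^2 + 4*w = 9*a^2 - 46*a - 8*w^2 + w*(-14*a - 18) + 5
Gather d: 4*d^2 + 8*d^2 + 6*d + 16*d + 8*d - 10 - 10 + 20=12*d^2 + 30*d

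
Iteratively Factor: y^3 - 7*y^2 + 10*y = (y - 5)*(y^2 - 2*y) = y*(y - 5)*(y - 2)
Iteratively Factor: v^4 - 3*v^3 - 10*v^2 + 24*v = (v - 2)*(v^3 - v^2 - 12*v) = (v - 4)*(v - 2)*(v^2 + 3*v) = v*(v - 4)*(v - 2)*(v + 3)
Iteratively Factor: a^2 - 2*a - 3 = (a + 1)*(a - 3)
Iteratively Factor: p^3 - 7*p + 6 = (p + 3)*(p^2 - 3*p + 2) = (p - 2)*(p + 3)*(p - 1)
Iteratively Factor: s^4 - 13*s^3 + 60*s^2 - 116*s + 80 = (s - 4)*(s^3 - 9*s^2 + 24*s - 20) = (s - 4)*(s - 2)*(s^2 - 7*s + 10) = (s - 4)*(s - 2)^2*(s - 5)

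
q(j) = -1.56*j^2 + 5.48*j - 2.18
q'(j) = 5.48 - 3.12*j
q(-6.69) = -108.66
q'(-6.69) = 26.35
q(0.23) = -1.00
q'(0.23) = 4.76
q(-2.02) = -19.62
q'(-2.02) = 11.78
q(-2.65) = -27.66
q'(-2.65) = 13.75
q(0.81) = 1.24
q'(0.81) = 2.95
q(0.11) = -1.60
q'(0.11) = 5.14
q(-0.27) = -3.77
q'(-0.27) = 6.32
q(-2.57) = -26.57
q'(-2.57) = 13.50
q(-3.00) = -32.66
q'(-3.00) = 14.84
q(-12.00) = -292.58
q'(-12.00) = 42.92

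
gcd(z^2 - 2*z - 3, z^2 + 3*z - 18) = z - 3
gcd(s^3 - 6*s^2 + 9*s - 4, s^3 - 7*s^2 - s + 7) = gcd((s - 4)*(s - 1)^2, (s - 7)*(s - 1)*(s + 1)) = s - 1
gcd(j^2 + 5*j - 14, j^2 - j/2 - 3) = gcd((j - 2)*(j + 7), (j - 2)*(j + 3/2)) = j - 2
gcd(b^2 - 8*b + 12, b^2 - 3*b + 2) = b - 2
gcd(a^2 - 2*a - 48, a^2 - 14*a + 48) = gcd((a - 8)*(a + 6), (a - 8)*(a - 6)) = a - 8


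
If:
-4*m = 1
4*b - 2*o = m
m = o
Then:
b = -3/16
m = -1/4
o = -1/4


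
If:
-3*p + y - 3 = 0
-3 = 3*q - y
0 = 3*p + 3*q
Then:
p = 0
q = 0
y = 3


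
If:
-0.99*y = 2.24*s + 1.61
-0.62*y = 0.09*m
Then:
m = -6.88888888888889*y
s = -0.441964285714286*y - 0.71875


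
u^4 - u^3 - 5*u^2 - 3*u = u*(u - 3)*(u + 1)^2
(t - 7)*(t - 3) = t^2 - 10*t + 21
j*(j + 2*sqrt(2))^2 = j^3 + 4*sqrt(2)*j^2 + 8*j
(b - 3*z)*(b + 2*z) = b^2 - b*z - 6*z^2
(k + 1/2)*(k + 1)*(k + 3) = k^3 + 9*k^2/2 + 5*k + 3/2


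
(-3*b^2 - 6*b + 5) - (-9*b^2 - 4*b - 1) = 6*b^2 - 2*b + 6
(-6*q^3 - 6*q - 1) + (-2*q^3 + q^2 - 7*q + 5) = -8*q^3 + q^2 - 13*q + 4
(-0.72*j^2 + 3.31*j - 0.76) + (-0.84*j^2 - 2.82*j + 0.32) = -1.56*j^2 + 0.49*j - 0.44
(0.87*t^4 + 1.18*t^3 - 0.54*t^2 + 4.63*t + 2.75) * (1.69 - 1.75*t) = -1.5225*t^5 - 0.5947*t^4 + 2.9392*t^3 - 9.0151*t^2 + 3.0122*t + 4.6475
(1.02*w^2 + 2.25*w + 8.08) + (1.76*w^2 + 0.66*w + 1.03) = 2.78*w^2 + 2.91*w + 9.11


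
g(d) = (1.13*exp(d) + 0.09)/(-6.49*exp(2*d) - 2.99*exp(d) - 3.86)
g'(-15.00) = 0.00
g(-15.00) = -0.02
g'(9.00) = 0.00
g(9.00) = 0.00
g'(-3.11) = -0.01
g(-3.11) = -0.04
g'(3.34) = 0.01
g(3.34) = -0.01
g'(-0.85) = -0.02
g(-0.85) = -0.09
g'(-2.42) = -0.02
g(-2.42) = -0.05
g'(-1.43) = -0.03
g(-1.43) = -0.07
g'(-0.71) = -0.02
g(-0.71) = -0.09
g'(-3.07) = -0.01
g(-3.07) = -0.04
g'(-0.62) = -0.01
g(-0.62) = -0.09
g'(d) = (1.13*exp(d) + 0.09)*(12.98*exp(2*d) + 2.99*exp(d))/(-6.49*exp(2*d) - 2.99*exp(d) - 3.86)^2 + 1.13*exp(d)/(-6.49*exp(2*d) - 2.99*exp(d) - 3.86) = (7.3337*exp(2*d) + 1.1682*exp(d) - 4.0927)*exp(d)/(42.1201*exp(4*d) + 38.8102*exp(3*d) + 59.0429*exp(2*d) + 23.0828*exp(d) + 14.8996)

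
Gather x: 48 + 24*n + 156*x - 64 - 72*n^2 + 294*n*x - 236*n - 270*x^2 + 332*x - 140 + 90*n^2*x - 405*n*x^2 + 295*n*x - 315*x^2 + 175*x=-72*n^2 - 212*n + x^2*(-405*n - 585) + x*(90*n^2 + 589*n + 663) - 156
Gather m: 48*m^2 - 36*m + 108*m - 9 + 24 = 48*m^2 + 72*m + 15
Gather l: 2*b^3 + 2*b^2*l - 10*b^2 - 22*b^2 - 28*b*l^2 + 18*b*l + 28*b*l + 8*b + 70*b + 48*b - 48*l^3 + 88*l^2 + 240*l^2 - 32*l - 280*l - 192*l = 2*b^3 - 32*b^2 + 126*b - 48*l^3 + l^2*(328 - 28*b) + l*(2*b^2 + 46*b - 504)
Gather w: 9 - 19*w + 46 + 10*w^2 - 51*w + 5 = 10*w^2 - 70*w + 60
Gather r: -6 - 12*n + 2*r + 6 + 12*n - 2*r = 0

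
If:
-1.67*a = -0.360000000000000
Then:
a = 0.22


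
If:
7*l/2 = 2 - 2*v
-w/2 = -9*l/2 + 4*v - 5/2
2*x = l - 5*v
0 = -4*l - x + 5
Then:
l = 60/71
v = -34/71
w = 1167/71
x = 115/71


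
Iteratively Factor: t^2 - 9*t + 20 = (t - 4)*(t - 5)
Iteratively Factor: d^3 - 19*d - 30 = (d + 3)*(d^2 - 3*d - 10) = (d + 2)*(d + 3)*(d - 5)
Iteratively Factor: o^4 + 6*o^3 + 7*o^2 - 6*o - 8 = (o - 1)*(o^3 + 7*o^2 + 14*o + 8) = (o - 1)*(o + 2)*(o^2 + 5*o + 4) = (o - 1)*(o + 2)*(o + 4)*(o + 1)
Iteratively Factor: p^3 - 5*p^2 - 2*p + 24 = (p - 3)*(p^2 - 2*p - 8) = (p - 3)*(p + 2)*(p - 4)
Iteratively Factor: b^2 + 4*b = (b + 4)*(b)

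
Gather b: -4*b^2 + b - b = -4*b^2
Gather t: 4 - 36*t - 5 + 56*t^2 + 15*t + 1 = 56*t^2 - 21*t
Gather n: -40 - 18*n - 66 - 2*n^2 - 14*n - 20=-2*n^2 - 32*n - 126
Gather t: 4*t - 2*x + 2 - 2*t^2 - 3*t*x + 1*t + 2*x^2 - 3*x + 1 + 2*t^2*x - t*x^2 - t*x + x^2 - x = t^2*(2*x - 2) + t*(-x^2 - 4*x + 5) + 3*x^2 - 6*x + 3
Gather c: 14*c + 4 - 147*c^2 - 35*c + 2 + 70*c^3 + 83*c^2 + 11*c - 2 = 70*c^3 - 64*c^2 - 10*c + 4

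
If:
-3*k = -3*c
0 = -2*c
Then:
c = 0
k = 0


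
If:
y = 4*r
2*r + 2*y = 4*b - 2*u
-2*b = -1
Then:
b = 1/2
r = y/4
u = 1 - 5*y/4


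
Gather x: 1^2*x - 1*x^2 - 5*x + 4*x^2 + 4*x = 3*x^2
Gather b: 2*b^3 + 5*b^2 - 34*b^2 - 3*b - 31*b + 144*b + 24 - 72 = 2*b^3 - 29*b^2 + 110*b - 48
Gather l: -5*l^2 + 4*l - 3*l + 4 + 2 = -5*l^2 + l + 6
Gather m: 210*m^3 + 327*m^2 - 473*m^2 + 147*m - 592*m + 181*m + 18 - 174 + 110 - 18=210*m^3 - 146*m^2 - 264*m - 64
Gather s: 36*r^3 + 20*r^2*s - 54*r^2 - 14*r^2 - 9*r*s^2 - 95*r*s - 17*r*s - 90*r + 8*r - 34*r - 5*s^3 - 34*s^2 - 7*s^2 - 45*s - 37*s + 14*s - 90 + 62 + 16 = 36*r^3 - 68*r^2 - 116*r - 5*s^3 + s^2*(-9*r - 41) + s*(20*r^2 - 112*r - 68) - 12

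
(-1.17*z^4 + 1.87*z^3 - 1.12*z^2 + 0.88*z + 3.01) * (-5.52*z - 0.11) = 6.4584*z^5 - 10.1937*z^4 + 5.9767*z^3 - 4.7344*z^2 - 16.712*z - 0.3311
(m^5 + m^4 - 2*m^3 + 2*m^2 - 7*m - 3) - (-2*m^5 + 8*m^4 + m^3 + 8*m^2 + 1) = 3*m^5 - 7*m^4 - 3*m^3 - 6*m^2 - 7*m - 4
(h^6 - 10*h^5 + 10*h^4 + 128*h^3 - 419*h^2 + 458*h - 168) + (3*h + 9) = h^6 - 10*h^5 + 10*h^4 + 128*h^3 - 419*h^2 + 461*h - 159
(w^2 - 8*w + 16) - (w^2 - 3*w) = 16 - 5*w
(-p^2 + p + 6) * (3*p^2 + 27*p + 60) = -3*p^4 - 24*p^3 - 15*p^2 + 222*p + 360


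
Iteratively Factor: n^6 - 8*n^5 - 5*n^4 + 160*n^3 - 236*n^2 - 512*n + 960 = (n - 2)*(n^5 - 6*n^4 - 17*n^3 + 126*n^2 + 16*n - 480) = (n - 5)*(n - 2)*(n^4 - n^3 - 22*n^2 + 16*n + 96) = (n - 5)*(n - 2)*(n + 4)*(n^3 - 5*n^2 - 2*n + 24) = (n - 5)*(n - 4)*(n - 2)*(n + 4)*(n^2 - n - 6) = (n - 5)*(n - 4)*(n - 3)*(n - 2)*(n + 4)*(n + 2)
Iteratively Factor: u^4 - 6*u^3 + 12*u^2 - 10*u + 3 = (u - 1)*(u^3 - 5*u^2 + 7*u - 3) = (u - 1)^2*(u^2 - 4*u + 3) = (u - 3)*(u - 1)^2*(u - 1)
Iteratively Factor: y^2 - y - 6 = (y + 2)*(y - 3)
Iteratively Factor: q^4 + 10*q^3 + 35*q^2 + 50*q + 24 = (q + 1)*(q^3 + 9*q^2 + 26*q + 24) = (q + 1)*(q + 2)*(q^2 + 7*q + 12) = (q + 1)*(q + 2)*(q + 4)*(q + 3)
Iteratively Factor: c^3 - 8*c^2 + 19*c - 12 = (c - 4)*(c^2 - 4*c + 3) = (c - 4)*(c - 3)*(c - 1)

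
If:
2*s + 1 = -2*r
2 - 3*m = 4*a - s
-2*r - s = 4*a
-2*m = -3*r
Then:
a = 5/72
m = 1/3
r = 2/9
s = -13/18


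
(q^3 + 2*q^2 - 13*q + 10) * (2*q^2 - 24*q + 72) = 2*q^5 - 20*q^4 - 2*q^3 + 476*q^2 - 1176*q + 720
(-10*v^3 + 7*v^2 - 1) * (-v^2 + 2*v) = 10*v^5 - 27*v^4 + 14*v^3 + v^2 - 2*v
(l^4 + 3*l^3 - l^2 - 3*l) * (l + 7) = l^5 + 10*l^4 + 20*l^3 - 10*l^2 - 21*l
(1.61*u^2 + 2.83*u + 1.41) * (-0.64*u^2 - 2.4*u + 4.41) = -1.0304*u^4 - 5.6752*u^3 - 0.594299999999999*u^2 + 9.0963*u + 6.2181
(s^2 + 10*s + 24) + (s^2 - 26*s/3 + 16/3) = 2*s^2 + 4*s/3 + 88/3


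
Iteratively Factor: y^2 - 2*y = (y)*(y - 2)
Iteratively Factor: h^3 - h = (h - 1)*(h^2 + h) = (h - 1)*(h + 1)*(h)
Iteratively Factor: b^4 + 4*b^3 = (b)*(b^3 + 4*b^2) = b*(b + 4)*(b^2) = b^2*(b + 4)*(b)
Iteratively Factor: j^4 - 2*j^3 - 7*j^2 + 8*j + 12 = (j - 3)*(j^3 + j^2 - 4*j - 4) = (j - 3)*(j + 1)*(j^2 - 4) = (j - 3)*(j + 1)*(j + 2)*(j - 2)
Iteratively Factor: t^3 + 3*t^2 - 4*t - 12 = (t - 2)*(t^2 + 5*t + 6) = (t - 2)*(t + 3)*(t + 2)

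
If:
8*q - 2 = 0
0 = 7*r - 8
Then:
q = 1/4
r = 8/7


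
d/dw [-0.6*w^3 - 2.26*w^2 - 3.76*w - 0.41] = -1.8*w^2 - 4.52*w - 3.76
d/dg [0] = 0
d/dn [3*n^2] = 6*n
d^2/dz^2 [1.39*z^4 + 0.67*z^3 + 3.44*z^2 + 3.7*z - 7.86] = 16.68*z^2 + 4.02*z + 6.88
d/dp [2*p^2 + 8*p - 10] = 4*p + 8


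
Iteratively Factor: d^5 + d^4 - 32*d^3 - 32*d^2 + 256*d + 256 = (d + 4)*(d^4 - 3*d^3 - 20*d^2 + 48*d + 64) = (d + 4)^2*(d^3 - 7*d^2 + 8*d + 16) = (d - 4)*(d + 4)^2*(d^2 - 3*d - 4) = (d - 4)^2*(d + 4)^2*(d + 1)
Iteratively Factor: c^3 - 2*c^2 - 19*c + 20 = (c - 5)*(c^2 + 3*c - 4) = (c - 5)*(c - 1)*(c + 4)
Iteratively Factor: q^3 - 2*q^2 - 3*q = (q - 3)*(q^2 + q) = q*(q - 3)*(q + 1)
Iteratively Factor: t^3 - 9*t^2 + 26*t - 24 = (t - 4)*(t^2 - 5*t + 6) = (t - 4)*(t - 3)*(t - 2)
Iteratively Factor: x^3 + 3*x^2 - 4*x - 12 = (x - 2)*(x^2 + 5*x + 6) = (x - 2)*(x + 2)*(x + 3)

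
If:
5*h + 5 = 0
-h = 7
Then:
No Solution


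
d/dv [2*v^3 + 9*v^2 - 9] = 6*v*(v + 3)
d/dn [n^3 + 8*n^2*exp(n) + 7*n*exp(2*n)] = 8*n^2*exp(n) + 3*n^2 + 14*n*exp(2*n) + 16*n*exp(n) + 7*exp(2*n)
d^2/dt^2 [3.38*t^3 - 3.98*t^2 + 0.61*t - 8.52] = 20.28*t - 7.96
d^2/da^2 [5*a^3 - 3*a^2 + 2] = 30*a - 6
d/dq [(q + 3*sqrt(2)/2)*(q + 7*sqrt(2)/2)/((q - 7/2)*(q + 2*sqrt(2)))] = (-12*sqrt(2)*q^2 - 14*q^2 - 84*q - 56*sqrt(2)*q - 133 - 84*sqrt(2))/(4*q^4 - 28*q^3 + 16*sqrt(2)*q^3 - 112*sqrt(2)*q^2 + 81*q^2 - 224*q + 196*sqrt(2)*q + 392)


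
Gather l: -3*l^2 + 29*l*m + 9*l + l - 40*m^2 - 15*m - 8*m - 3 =-3*l^2 + l*(29*m + 10) - 40*m^2 - 23*m - 3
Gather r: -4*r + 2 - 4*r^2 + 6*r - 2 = -4*r^2 + 2*r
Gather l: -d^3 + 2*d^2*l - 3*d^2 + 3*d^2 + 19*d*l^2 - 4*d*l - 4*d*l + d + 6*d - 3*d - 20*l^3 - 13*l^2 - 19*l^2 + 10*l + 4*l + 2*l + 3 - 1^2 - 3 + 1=-d^3 + 4*d - 20*l^3 + l^2*(19*d - 32) + l*(2*d^2 - 8*d + 16)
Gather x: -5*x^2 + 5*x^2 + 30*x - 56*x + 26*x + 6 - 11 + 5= 0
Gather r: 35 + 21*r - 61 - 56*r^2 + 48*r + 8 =-56*r^2 + 69*r - 18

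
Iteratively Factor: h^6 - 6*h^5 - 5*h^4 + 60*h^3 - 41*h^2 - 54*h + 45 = (h - 5)*(h^5 - h^4 - 10*h^3 + 10*h^2 + 9*h - 9) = (h - 5)*(h - 1)*(h^4 - 10*h^2 + 9) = (h - 5)*(h - 1)*(h + 1)*(h^3 - h^2 - 9*h + 9) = (h - 5)*(h - 3)*(h - 1)*(h + 1)*(h^2 + 2*h - 3) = (h - 5)*(h - 3)*(h - 1)*(h + 1)*(h + 3)*(h - 1)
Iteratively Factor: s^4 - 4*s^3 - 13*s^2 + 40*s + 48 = (s + 3)*(s^3 - 7*s^2 + 8*s + 16) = (s - 4)*(s + 3)*(s^2 - 3*s - 4) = (s - 4)^2*(s + 3)*(s + 1)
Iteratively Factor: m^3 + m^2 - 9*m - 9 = (m + 3)*(m^2 - 2*m - 3) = (m - 3)*(m + 3)*(m + 1)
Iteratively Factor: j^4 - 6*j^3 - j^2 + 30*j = (j - 5)*(j^3 - j^2 - 6*j) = j*(j - 5)*(j^2 - j - 6) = j*(j - 5)*(j - 3)*(j + 2)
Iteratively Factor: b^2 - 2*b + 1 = (b - 1)*(b - 1)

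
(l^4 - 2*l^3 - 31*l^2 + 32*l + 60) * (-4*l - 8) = -4*l^5 + 140*l^3 + 120*l^2 - 496*l - 480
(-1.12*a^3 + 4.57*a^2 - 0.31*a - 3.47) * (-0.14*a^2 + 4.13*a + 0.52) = 0.1568*a^5 - 5.2654*a^4 + 18.3351*a^3 + 1.5819*a^2 - 14.4923*a - 1.8044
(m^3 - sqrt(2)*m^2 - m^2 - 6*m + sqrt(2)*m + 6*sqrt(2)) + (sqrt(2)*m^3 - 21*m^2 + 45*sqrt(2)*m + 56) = m^3 + sqrt(2)*m^3 - 22*m^2 - sqrt(2)*m^2 - 6*m + 46*sqrt(2)*m + 6*sqrt(2) + 56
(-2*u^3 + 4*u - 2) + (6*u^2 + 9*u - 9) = -2*u^3 + 6*u^2 + 13*u - 11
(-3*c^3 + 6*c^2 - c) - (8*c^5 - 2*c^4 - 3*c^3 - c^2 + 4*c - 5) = -8*c^5 + 2*c^4 + 7*c^2 - 5*c + 5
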